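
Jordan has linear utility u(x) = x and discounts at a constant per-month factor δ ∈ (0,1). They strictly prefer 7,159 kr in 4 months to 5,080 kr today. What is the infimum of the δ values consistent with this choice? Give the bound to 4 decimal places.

The preference means 5080 < δ^4·7159.
Dividing by 7159: δ^4 > 0.70960. Both sides are positive, so the 4th root keeps the direction.
δ > (5080/7159)^(1/4) ≈ 0.9178.

δ > 0.9178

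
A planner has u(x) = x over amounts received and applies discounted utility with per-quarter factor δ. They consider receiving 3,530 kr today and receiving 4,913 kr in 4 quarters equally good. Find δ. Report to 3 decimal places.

δ ≈ 0.921

The payoff in 4 quarters is discounted by δ^4, so u(3530) = δ^4·u(4913) and δ^4 = u(3530)/u(4913).
With u(x) = x: δ^4 = 3530/4913 = 0.71850.
Taking the 4th root: δ = 0.71850^(1/4) ≈ 0.921.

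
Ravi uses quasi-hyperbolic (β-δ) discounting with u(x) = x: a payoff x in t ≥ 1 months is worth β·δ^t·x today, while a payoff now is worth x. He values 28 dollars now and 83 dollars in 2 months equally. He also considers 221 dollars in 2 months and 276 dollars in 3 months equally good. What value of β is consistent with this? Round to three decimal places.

From the later pair, β·δ^2·221 = β·δ^3·276; dividing through, δ = 221/276 = 0.80072.
The first indifference: 28 = β·δ^2·83, so β = 28/(δ^2·83) = 28/(0.64116·83) ≈ 0.526.

β ≈ 0.526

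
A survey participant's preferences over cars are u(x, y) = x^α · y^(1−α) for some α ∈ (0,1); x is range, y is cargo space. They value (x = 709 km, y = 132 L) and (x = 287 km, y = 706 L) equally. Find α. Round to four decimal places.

The Cobb–Douglas utilities coincide, so 709^α·132^(1−α) = 287^α·706^(1−α).
Taking logs: α·ln 709 + (1−α)·ln 132 = α·ln 287 + (1−α)·ln 706, i.e. α·0.9043733 = (1−α)·1.6768133.
So α/(1−α) = (1.6768133)/(0.9043733) = 1.8541163, and α = 1.8541163/2.8541163 ≈ 0.6496.

α ≈ 0.6496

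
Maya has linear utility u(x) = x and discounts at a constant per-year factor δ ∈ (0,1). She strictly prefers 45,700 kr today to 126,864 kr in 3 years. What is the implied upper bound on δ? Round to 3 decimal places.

Comparing present values: 45700 > δ^3·126864.
Dividing by 126864: δ^3 < 0.36023. Both sides are positive, so the cube root keeps the direction.
δ < (45700/126864)^(1/3) ≈ 0.712.

δ < 0.712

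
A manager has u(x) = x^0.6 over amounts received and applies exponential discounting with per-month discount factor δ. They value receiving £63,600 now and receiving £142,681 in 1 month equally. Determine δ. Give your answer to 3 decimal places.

δ ≈ 0.616

Equating discounted utilities: u(63600) = δ·u(142681) ⇒ δ = u(63600)/u(142681).
With u(x) = x^0.6: δ = 63600^0.6/142681^0.6 = (63600/142681)^0.6 = 0.61582.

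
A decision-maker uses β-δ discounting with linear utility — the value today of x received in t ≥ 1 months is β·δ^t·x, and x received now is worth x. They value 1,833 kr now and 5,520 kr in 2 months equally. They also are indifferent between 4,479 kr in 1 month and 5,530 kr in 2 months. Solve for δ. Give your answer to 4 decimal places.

Both payoffs in the second observation are in the future, so β drops out: δ^1·4479 = δ^2·5530 ⇒ δ = 4479/5530 = 0.80995.

δ ≈ 0.8099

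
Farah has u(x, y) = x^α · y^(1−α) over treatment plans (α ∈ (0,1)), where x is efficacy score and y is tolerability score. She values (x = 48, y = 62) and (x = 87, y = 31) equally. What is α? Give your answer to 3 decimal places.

The Cobb–Douglas utilities coincide, so 48^α·62^(1−α) = 87^α·31^(1−α).
Rearrange to (48/87)^α = (31/62)^(1−α) and take logs: α·-0.594707 = (1−α)·-0.693147.
So α/(1−α) = (-0.693147)/(-0.594707) = 1.165527, and α = 1.165527/2.165527 ≈ 0.538.

α ≈ 0.538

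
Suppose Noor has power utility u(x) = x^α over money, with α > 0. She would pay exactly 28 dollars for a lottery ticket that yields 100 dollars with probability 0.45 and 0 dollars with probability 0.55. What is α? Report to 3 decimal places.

α ≈ 0.627

Since u(0) = 0, the lottery's EU is 0.45·100^α.
Equating: 28^α = 0.45·100^α, i.e. 0.2800^α = 0.45.
Take logs: α = ln 0.45 / ln(28/100) ≈ 0.62728.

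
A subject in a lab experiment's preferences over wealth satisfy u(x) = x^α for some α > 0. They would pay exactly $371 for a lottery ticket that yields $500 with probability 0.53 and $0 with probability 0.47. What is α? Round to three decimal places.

α ≈ 2.128

EU(lottery) = 0.53·500^α + 0.47·0 = 0.53·500^α.
Setting u(371) equal to that: 371^α = 0.53·500^α ⇒ (371/500)^α = 0.53.
α = ln(0.53) / ln(371/500) = -0.634878/-0.298406 ≈ 2.128.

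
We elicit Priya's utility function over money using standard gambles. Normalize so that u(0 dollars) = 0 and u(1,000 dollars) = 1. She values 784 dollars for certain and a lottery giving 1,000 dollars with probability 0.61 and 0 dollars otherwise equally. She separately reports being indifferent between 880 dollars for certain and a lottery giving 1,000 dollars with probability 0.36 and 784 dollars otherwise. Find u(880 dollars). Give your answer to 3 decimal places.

0.750

The first gamble pins u(784 dollars): it must equal 0.61·1 + 0.39·0 = 0.61.
The second indifference gives u(880 dollars) = 0.36·u(1,000 dollars) + 0.64·u(784 dollars) = 0.36·1.00 + 0.64·0.61 = 0.7504.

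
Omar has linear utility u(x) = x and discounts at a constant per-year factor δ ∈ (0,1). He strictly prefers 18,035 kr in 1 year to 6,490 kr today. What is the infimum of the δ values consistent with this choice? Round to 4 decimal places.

Comparing present values: 6490 < δ·18035.
So δ > 6490/18035 = 0.35986.

δ > 0.3599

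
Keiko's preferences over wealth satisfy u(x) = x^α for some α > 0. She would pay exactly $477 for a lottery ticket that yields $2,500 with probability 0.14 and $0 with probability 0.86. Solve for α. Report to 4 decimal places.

α ≈ 1.1869

The lottery's expected utility is 0.14·u(2500) + 0.86·u(0) = 0.14·2500^α (since u(0) = 0 for α > 0).
Indifference: 477^α = 0.14·2500^α, so (477/2500)^α = 0.14.
Take logs: α = ln 0.14 / ln(477/2500) ≈ 1.186887.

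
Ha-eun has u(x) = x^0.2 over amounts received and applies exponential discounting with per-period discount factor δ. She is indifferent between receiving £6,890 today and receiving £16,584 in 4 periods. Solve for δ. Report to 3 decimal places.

Equating discounted utilities: u(6890) = δ^4·u(16584) ⇒ δ^4 = u(6890)/u(16584).
With u(x) = x^0.2: δ^4 = 6890^0.2/16584^0.2 = (6890/16584)^0.2 = 0.83889.
So δ = 0.83889^(1/4) ≈ 0.957.

δ ≈ 0.957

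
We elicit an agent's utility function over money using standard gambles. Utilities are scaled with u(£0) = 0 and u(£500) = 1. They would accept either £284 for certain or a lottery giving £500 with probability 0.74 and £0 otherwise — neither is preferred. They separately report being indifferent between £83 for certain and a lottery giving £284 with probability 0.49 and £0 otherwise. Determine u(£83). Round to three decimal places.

0.363

First, u(£284) = 0.74·u(£500) + 0.26·u(£0) = 0.74.
The second indifference gives u(£83) = 0.49·u(£284) + 0.51·u(£0) = 0.49·0.74 + 0.51·0.00 = 0.3626.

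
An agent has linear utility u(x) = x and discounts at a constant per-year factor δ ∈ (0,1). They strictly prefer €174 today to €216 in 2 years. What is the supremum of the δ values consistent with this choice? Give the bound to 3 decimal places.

The preference means 174 > δ^2·216.
So δ^2 < 174/216 = 0.80556; taking the square root of both positive sides preserves the inequality.
δ < 0.80556^(1/2) = 0.898.

δ < 0.898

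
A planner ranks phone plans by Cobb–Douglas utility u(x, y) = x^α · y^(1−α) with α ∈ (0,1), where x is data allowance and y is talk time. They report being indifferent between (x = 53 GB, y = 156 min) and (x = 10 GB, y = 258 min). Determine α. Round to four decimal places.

The Cobb–Douglas utilities coincide, so 53^α·156^(1−α) = 10^α·258^(1−α).
Rearrange to (53/10)^α = (258/156)^(1−α) and take logs: α·1.6677068 = (1−α)·0.5031036.
Thus α·(2.1708104) = 0.5031036, so α = 0.5031036/2.1708104 ≈ 0.2318.

α ≈ 0.2318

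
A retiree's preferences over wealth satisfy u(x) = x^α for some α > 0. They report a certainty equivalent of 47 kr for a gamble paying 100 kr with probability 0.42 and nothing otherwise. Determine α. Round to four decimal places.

EU(lottery) = 0.42·100^α + 0.58·0 = 0.42·100^α.
Setting u(47) equal to that: 47^α = 0.42·100^α ⇒ (47/100)^α = 0.42.
Taking logs: α·ln(47/100) = ln(0.42), so α = -0.8675006 / -0.7550226 ≈ 1.1490.

α ≈ 1.1490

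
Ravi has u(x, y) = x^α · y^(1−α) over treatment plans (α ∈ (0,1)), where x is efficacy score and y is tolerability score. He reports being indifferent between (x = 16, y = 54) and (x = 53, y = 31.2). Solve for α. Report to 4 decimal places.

α ≈ 0.3141

The Cobb–Douglas utilities coincide, so 16^α·54^(1−α) = 53^α·31.2^(1−α).
Rearrange to (16/53)^α = (31.2/54)^(1−α) and take logs: α·-1.1977032 = (1−α)·-0.5485660.
So α/(1−α) = (-0.5485660)/(-1.1977032) = 0.4580150, and α = 0.4580150/1.4580150 ≈ 0.3141.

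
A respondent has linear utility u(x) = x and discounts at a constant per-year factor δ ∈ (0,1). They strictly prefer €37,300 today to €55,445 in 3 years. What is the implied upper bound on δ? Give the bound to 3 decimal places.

δ < 0.876

Comparing present values: 37300 > δ^3·55445.
Dividing by 55445: δ^3 < 0.67274. Both sides are positive, so the cube root keeps the direction.
δ < (37300/55445)^(1/3) ≈ 0.876.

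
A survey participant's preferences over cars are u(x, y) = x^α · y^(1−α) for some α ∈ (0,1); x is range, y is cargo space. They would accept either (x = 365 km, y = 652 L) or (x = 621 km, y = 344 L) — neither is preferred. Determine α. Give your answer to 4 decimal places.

α ≈ 0.5461

Set the two utilities equal: 365^α·652^(1−α) = 621^α·344^(1−α).
Taking logs: α·ln 365 + (1−α)·ln 652 = α·ln 621 + (1−α)·ln 344, i.e. α·-0.5314337 = (1−α)·-0.6394029.
Thus α·(-1.1708366) = -0.6394029, so α = -0.6394029/-1.1708366 ≈ 0.5461.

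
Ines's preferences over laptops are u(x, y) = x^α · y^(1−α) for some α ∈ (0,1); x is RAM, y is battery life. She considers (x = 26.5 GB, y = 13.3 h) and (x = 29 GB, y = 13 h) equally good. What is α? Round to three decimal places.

Set the two utilities equal: 26.5^α·13.3^(1−α) = 29^α·13^(1−α).
(26.5/29)^α = (13/13.3)^(1−α); take logs: α·ln(26.5/29) = (1−α)·ln(13/13.3), i.e. α·-0.090151 = (1−α)·-0.022815.
With A = -0.090151 and B = -0.022815: α·A = (1−α)·B, so α = B/(A+B) = -0.022815/-0.112966 ≈ 0.202.

α ≈ 0.202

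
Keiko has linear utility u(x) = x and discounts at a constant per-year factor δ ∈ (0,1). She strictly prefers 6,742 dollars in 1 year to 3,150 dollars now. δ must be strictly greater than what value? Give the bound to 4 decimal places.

δ > 0.4672

Under u(x) = x this choice says 3150 < δ·6742.
So δ > 3150/6742 = 0.46722.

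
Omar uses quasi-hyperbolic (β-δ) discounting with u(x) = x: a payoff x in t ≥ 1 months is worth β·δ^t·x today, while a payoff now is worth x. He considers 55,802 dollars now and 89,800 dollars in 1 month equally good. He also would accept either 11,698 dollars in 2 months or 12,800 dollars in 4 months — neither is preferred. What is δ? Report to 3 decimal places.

δ ≈ 0.956

Both payoffs in the second observation are in the future, so β drops out: δ^2·11698 = δ^4·12800 ⇒ δ^2 = 11698/12800 = 0.91391, so δ = 0.95598.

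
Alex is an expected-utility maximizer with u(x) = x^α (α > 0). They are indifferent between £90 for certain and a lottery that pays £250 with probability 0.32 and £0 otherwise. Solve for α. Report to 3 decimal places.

The lottery's expected utility is 0.32·u(250) + 0.68·u(0) = 0.32·250^α (since u(0) = 0 for α > 0).
Equating: 90^α = 0.32·250^α, i.e. 0.3600^α = 0.32.
α = ln(0.32) / ln(90/250) = -1.139434/-1.021651 ≈ 1.115.

α ≈ 1.115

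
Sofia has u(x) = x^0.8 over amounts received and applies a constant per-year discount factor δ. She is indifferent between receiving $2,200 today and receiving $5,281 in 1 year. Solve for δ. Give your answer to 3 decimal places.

Equating discounted utilities: u(2200) = δ·u(5281) ⇒ δ = u(2200)/u(5281).
With u(x) = x^0.8: δ = 2200^0.8/5281^0.8 = (2200/5281)^0.8 = 0.49632.

δ ≈ 0.496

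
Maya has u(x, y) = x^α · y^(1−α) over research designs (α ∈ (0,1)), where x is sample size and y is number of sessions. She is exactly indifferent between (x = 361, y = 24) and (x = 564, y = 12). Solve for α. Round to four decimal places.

α ≈ 0.6084

Indifference: 361^α · 24^(1−α) = 564^α · 12^(1−α).
Rearrange to (361/564)^α = (12/24)^(1−α) and take logs: α·-0.4461763 = (1−α)·-0.6931472.
Thus α·(-1.1393235) = -0.6931472, so α = -0.6931472/-1.1393235 ≈ 0.6084.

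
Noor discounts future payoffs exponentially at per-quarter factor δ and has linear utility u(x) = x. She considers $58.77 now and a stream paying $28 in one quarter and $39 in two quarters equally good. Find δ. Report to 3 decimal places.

δ ≈ 0.920

Present value of the stream is 28·δ + 39·δ². Indifference gives 28δ + 39δ² = 58.77.
So 39δ² + 28δ − 58.77 = 0.
By the quadratic formula (taking the positive root), δ = (−28 + √9952.12) / 78 ≈ 0.920.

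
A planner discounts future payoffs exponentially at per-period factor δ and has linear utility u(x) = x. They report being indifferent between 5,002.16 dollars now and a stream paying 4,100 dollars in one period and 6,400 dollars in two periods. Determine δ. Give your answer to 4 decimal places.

The stream is worth 4100δ + 6400δ² today, so 4100δ + 6400δ² = 5002.16.
That is, 6400δ² + 4100δ − 5002.16 = 0, a quadratic in δ.
By the quadratic formula (taking the positive root), δ = (−4100 + √144865296.00) / 12800 ≈ 0.6200.

δ ≈ 0.6200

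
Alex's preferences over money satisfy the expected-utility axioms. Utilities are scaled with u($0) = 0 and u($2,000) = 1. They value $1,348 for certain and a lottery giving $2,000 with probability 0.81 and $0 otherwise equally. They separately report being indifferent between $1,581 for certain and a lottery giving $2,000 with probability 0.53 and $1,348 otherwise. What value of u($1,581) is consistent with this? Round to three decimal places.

First, u($1,348) = 0.81·u($2,000) + 0.19·u($0) = 0.81.
The second indifference gives u($1,581) = 0.53·u($2,000) + 0.47·u($1,348) = 0.53·1.00 + 0.47·0.81 = 0.9107.

0.911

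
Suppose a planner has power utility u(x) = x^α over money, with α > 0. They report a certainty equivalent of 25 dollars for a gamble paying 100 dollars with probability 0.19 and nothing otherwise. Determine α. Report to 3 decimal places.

Since u(0) = 0, the lottery's EU is 0.19·100^α.
Equating: 25^α = 0.19·100^α, i.e. 0.2500^α = 0.19.
α = ln(0.19) / ln(25/100) = -1.660731/-1.386294 ≈ 1.198.

α ≈ 1.198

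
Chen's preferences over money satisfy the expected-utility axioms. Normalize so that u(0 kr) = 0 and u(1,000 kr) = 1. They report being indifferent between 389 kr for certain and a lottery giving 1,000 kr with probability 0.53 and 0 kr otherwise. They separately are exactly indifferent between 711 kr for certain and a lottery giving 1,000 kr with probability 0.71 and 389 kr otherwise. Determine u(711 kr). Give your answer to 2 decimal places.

From the first indifference, u(389 kr) = 0.53·u(1,000 kr) + 0.47·u(0 kr) = 0.53·1 + 0.47·0 = 0.53.
Then u(711 kr) = 0.71·u(1,000 kr) + 0.29·u(389 kr) = 0.71·1.00 + 0.29·0.53 = 0.8637.

0.86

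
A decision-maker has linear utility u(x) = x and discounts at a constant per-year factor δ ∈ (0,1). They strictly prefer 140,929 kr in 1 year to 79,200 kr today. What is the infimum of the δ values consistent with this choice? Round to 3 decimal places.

Comparing present values: 79200 < δ·140929.
Dividing through by 140929 gives δ > 0.56199.

δ > 0.562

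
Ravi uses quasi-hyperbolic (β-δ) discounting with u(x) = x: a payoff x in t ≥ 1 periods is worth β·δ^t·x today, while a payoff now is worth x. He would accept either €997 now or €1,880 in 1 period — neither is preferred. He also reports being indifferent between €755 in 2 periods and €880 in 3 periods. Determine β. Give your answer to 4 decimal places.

The second indifference involves only future payoffs, so β cancels: β·δ^2·755 = β·δ^3·880, giving δ = 755/880 = 0.85795.
Substituting δ into 997 = β·δ·1880: β = 997/(1612.955) ≈ 0.6181.

β ≈ 0.6181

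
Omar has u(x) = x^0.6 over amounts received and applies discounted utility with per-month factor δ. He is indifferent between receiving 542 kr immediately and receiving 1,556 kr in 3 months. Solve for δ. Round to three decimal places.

δ ≈ 0.810

The payoff in 3 months is discounted by δ^3, so u(542) = δ^3·u(1556) and δ^3 = u(542)/u(1556).
Since u(x) = x^0.6, δ^3 = (542/1556)^0.6 = 0.34833^0.6 = 0.53112.
Hence δ = (0.53112)^(1/3) = 0.80984.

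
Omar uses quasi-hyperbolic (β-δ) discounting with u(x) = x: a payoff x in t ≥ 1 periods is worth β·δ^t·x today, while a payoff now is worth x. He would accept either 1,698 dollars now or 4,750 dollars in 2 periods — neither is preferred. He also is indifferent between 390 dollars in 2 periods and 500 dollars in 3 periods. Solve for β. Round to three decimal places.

Both payoffs in the second observation are in the future, so β drops out: δ^2·390 = δ^3·500 ⇒ δ = 390/500 = 0.78000.
The first indifference: 1698 = β·δ^2·4750, so β = 1698/(δ^2·4750) = 1698/(0.60840·4750) ≈ 0.588.

β ≈ 0.588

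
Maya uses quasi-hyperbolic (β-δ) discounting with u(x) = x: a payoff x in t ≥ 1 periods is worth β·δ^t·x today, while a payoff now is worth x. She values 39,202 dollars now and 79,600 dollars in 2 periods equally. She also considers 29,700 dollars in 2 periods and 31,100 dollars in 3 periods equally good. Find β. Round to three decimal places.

β ≈ 0.540

The second indifference involves only future payoffs, so β cancels: β·δ^2·29700 = β·δ^3·31100, giving δ = 29700/31100 = 0.95498.
Substituting δ into 39202 = β·δ^2·79600: β = 39202/(72594.746) ≈ 0.540.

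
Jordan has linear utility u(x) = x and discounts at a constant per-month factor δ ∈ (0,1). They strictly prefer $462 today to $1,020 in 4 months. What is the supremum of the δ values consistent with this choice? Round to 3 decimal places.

δ < 0.820

The preference means 462 > δ^4·1020.
Dividing by 1020: δ^4 < 0.45294. Both sides are positive, so the 4th root keeps the direction.
δ < 0.45294^(1/4) = 0.820.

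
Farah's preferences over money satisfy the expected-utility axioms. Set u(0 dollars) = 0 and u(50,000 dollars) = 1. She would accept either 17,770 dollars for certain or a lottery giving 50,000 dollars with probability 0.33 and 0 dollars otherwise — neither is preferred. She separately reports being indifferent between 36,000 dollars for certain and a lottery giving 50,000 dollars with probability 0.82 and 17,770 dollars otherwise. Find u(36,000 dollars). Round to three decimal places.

0.879

From the first indifference, u(17,770 dollars) = 0.33·u(50,000 dollars) + 0.67·u(0 dollars) = 0.33·1 + 0.67·0 = 0.33.
Chaining: u(36,000 dollars) = 0.82·1.00 + 0.18·0.33 = 0.8794.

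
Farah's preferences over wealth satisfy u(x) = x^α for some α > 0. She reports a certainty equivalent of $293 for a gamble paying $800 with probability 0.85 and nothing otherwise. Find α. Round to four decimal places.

The lottery's expected utility is 0.85·u(800) + 0.15·u(0) = 0.85·800^α (since u(0) = 0 for α > 0).
Equating: 293^α = 0.85·800^α, i.e. 0.3663^α = 0.85.
Take logs: α = ln 0.85 / ln(293/800) ≈ 0.161801.

α ≈ 0.1618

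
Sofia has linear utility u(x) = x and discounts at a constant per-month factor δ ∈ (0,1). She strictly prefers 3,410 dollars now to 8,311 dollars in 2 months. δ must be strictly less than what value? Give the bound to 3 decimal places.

The preference means 3410 > δ^2·8311.
Hence δ^2 < 3410/8311 = 0.41030, and x ↦ x^(1/2) is increasing on (0,∞).
δ < 0.41030^(1/2) = 0.641.

δ < 0.641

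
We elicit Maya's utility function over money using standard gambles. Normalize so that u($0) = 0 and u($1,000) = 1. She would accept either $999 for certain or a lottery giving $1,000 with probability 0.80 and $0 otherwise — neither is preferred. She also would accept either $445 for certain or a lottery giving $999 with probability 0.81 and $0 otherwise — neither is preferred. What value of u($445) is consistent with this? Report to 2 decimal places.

0.65

From the first indifference, u($999) = 0.80·u($1,000) + 0.20·u($0) = 0.80·1 + 0.20·0 = 0.80.
Chaining: u($445) = 0.81·0.80 + 0.19·0.00 = 0.6480.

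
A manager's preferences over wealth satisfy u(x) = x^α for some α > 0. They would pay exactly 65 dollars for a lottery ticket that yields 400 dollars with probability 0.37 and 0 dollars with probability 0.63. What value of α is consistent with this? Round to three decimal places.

Since u(0) = 0, the lottery's EU is 0.37·400^α.
Indifference: 65^α = 0.37·400^α, so (65/400)^α = 0.37.
Taking logs: α·ln(65/400) = ln(0.37), so α = -0.994252 / -1.817077 ≈ 0.547.

α ≈ 0.547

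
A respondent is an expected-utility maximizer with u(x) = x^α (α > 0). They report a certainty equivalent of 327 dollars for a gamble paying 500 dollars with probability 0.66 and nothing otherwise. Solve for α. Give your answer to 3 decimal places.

α ≈ 0.978

The lottery's expected utility is 0.66·u(500) + 0.34·u(0) = 0.66·500^α (since u(0) = 0 for α > 0).
Indifference: 327^α = 0.66·500^α, so (327/500)^α = 0.66.
α = ln(0.66) / ln(327/500) = -0.415515/-0.424648 ≈ 0.978.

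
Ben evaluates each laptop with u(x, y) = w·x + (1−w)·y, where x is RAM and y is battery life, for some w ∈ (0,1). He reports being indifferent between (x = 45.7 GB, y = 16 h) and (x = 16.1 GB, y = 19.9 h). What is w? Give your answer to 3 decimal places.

Indifference: w·45.7 + (1−w)·16 = w·16.1 + (1−w)·19.9.
Rearranging, 29.6·w − 3.9·(1−w) = 0.
The marginal rate of substitution is 3.9/29.6, so w = 3.9/(29.6+3.9) = 0.116.

w = 0.116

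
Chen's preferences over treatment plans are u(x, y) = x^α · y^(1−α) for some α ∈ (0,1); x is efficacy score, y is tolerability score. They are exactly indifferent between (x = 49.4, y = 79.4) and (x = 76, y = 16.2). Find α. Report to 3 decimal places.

α ≈ 0.787

Indifference: 49.4^α · 79.4^(1−α) = 76^α · 16.2^(1−α).
Rearrange to (49.4/76)^α = (16.2/79.4)^(1−α) and take logs: α·-0.430783 = (1−α)·-1.589487.
With A = -0.430783 and B = -1.589487: α·A = (1−α)·B, so α = B/(A+B) = -1.589487/-2.020270 ≈ 0.787.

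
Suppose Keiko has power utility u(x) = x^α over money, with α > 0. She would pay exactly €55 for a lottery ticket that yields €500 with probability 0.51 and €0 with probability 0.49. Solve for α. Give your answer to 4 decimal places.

α ≈ 0.3051

The lottery's expected utility is 0.51·u(500) + 0.49·u(0) = 0.51·500^α (since u(0) = 0 for α > 0).
Setting u(55) equal to that: 55^α = 0.51·500^α ⇒ (55/500)^α = 0.51.
Taking logs: α·ln(55/500) = ln(0.51), so α = -0.6733446 / -2.2072749 ≈ 0.3051.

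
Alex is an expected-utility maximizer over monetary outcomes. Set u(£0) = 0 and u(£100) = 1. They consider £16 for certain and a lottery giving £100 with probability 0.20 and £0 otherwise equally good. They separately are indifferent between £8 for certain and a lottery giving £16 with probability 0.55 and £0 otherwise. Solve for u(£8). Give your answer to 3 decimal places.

0.110

The first gamble pins u(£16): it must equal 0.20·1 + 0.80·0 = 0.20.
The second indifference gives u(£8) = 0.55·u(£16) + 0.45·u(£0) = 0.55·0.20 + 0.45·0.00 = 0.1100.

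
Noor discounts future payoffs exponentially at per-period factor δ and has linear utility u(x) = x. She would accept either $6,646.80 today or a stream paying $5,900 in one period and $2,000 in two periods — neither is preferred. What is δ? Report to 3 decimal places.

δ ≈ 0.870

Equating present values: 6646.80 = 5900δ + 2000δ².
So 2000δ² + 5900δ − 6646.80 = 0.
δ = (−5900 + √(5900² + 4·2000·6646.80)) / (2·2000) = (−5900 + √87984400.00) / 4000 ≈ 0.870.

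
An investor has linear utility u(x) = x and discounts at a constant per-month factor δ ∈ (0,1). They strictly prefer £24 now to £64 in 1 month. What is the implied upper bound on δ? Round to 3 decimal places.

δ < 0.375

Comparing present values: 24 > δ·64.
So δ < 24/64 = 0.37500.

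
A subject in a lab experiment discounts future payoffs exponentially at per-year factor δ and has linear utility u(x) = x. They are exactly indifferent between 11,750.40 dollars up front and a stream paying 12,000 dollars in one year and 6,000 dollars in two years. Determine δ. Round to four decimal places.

Present value of the stream is 12000·δ + 6000·δ². Indifference gives 12000δ + 6000δ² = 11750.40.
Rearranged: 6000δ² + 12000δ − 11750.40 = 0.
The positive root is δ = [−12000 + √(12000² + 4·6000·11750.40)] / (2·6000) = (−12000 + 20640.000)/12000 ≈ 0.7200.

δ ≈ 0.7200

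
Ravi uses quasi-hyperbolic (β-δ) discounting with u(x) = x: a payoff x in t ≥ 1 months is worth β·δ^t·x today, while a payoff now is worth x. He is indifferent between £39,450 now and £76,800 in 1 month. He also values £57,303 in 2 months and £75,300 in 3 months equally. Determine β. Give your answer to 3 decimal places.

Both payoffs in the second observation are in the future, so β drops out: δ^2·57303 = δ^3·75300 ⇒ δ = 57303/75300 = 0.76100.
Now use the now-vs-future pair: 39450 = β·δ·76800 gives β = 39450/(0.76100·76800) ≈ 0.675.

β ≈ 0.675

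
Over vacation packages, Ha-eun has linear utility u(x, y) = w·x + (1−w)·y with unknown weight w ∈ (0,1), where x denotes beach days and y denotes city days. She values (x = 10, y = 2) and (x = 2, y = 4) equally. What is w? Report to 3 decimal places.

Indifference: w·10 + (1−w)·2 = w·2 + (1−w)·4.
Collecting terms: w·8 = (1−w)·2.
So w/(1−w) = 2/8 = 0.2500, giving w = 2/(8+2) = 0.200.

w = 0.200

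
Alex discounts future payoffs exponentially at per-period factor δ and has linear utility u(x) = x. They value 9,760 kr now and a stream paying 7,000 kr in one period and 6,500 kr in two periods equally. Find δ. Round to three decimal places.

δ ≈ 0.800

Present value of the stream is 7000·δ + 6500·δ². Indifference gives 7000δ + 6500δ² = 9760.
That is, 6500δ² + 7000δ − 9760 = 0, a quadratic in δ.
δ = (−7000 + √(7000² + 4·6500·9760)) / (2·6500) = (−7000 + √302760000.00) / 13000 ≈ 0.800.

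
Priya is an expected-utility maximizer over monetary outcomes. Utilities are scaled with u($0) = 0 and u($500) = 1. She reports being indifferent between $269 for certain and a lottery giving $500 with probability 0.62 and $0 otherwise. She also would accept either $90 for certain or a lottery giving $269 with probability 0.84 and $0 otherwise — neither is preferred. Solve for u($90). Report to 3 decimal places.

0.521

The first gamble pins u($269): it must equal 0.62·1 + 0.38·0 = 0.62.
The second indifference gives u($90) = 0.84·u($269) + 0.16·u($0) = 0.84·0.62 + 0.16·0.00 = 0.5208.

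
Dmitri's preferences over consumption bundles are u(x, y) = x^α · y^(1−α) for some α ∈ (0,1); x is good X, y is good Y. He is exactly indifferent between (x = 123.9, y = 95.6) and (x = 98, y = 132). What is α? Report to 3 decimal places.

α ≈ 0.579

The Cobb–Douglas utilities coincide, so 123.9^α·95.6^(1−α) = 98^α·132^(1−α).
(123.9/98)^α = (132/95.6)^(1−α); take logs: α·ln(123.9/98) = (1−α)·ln(132/95.6), i.e. α·0.234507 = (1−α)·0.322629.
So α/(1−α) = (0.322629)/(0.234507) = 1.375776, and α = 1.375776/2.375776 ≈ 0.579.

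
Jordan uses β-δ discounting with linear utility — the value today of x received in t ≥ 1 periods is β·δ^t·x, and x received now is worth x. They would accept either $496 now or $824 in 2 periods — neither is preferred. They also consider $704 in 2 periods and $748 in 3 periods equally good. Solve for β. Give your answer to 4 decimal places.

β ≈ 0.6795

The second indifference involves only future payoffs, so β cancels: β·δ^2·704 = β·δ^3·748, giving δ = 704/748 = 0.94118.
The first indifference: 496 = β·δ^2·824, so β = 496/(δ^2·824) = 496/(0.88581·824) ≈ 0.6795.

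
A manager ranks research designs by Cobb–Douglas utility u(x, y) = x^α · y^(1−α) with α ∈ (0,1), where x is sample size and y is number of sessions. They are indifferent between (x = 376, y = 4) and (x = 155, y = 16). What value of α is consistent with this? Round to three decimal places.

α ≈ 0.610

Set the two utilities equal: 376^α·4^(1−α) = 155^α·16^(1−α).
Rearrange to (376/155)^α = (16/4)^(1−α) and take logs: α·0.886164 = (1−α)·1.386294.
With A = 0.886164 and B = 1.386294: α·A = (1−α)·B, so α = B/(A+B) = 1.386294/2.272458 ≈ 0.610.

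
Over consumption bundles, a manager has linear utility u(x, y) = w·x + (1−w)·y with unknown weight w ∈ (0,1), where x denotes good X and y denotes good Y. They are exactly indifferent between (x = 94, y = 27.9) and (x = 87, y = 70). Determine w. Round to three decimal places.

w = 0.857

u(94,27.9) = u(87,70) means w·94 + (1−w)·27.9 = w·87 + (1−w)·70.
w·(94−87) = (1−w)·(70−27.9), i.e. w·7 = (1−w)·42.1.
So w/(1−w) = 42.1/7 = 6.0143, giving w = 42.1/(7+42.1) = 0.857.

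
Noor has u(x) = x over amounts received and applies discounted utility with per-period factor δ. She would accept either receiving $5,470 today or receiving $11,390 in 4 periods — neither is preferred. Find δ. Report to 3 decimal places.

Indifference means u(5470) = δ^4 · u(11390), so δ^4 = u(5470)/u(11390).
With u(x) = x: δ^4 = 5470/11390 = 0.48025.
Hence δ = (0.48025)^(1/4) = 0.83246.

δ ≈ 0.832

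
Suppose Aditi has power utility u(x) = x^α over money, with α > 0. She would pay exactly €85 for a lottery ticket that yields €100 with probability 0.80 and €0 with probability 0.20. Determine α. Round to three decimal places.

The lottery's expected utility is 0.80·u(100) + 0.20·u(0) = 0.80·100^α (since u(0) = 0 for α > 0).
Equating: 85^α = 0.80·100^α, i.e. 0.8500^α = 0.80.
Taking logs: α·ln(85/100) = ln(0.80), so α = -0.223144 / -0.162519 ≈ 1.373.

α ≈ 1.373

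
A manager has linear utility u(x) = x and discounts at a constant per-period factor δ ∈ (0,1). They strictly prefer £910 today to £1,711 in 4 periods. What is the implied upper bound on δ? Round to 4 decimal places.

The preference means 910 > δ^4·1711.
Dividing by 1711: δ^4 < 0.53185. Both sides are positive, so the 4th root keeps the direction.
δ < 0.53185^(1/4) = 0.8540.

δ < 0.8540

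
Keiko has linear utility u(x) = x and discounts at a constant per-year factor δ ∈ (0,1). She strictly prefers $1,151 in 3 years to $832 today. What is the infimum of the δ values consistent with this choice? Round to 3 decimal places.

δ > 0.897

The preference means 832 < δ^3·1151.
So δ^3 > 832/1151 = 0.72285; taking the cube root of both positive sides preserves the inequality.
δ > (832/1151)^(1/3) ≈ 0.897.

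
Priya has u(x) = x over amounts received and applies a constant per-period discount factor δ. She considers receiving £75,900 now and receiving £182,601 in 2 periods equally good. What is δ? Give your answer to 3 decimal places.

Equating discounted utilities: u(75900) = δ^2·u(182601) ⇒ δ^2 = u(75900)/u(182601).
With u(x) = x: δ^2 = 75900/182601 = 0.41566.
Hence δ = (0.41566)^(1/2) = 0.64472.

δ ≈ 0.645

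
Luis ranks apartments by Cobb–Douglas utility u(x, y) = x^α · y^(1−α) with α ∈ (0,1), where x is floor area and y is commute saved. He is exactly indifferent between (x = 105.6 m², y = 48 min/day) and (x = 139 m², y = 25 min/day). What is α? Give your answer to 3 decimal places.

α ≈ 0.704

Set the two utilities equal: 105.6^α·48^(1−α) = 139^α·25^(1−α).
(105.6/139)^α = (25/48)^(1−α); take logs: α·ln(105.6/139) = (1−α)·ln(25/48), i.e. α·-0.274816 = (1−α)·-0.652325.
With A = -0.274816 and B = -0.652325: α·A = (1−α)·B, so α = B/(A+B) = -0.652325/-0.927141 ≈ 0.704.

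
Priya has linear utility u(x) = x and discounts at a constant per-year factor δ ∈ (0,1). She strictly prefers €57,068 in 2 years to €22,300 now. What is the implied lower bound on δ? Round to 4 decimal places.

Under u(x) = x this choice says 22300 < δ^2·57068.
So δ^2 > 22300/57068 = 0.39076; taking the square root of both positive sides preserves the inequality.
δ > 0.39076^(1/2) = 0.6251.

δ > 0.6251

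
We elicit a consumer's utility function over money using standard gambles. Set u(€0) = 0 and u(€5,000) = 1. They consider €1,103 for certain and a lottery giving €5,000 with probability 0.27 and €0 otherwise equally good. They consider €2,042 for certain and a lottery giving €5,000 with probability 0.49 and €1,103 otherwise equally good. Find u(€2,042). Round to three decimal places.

0.628

The first gamble pins u(€1,103): it must equal 0.27·1 + 0.73·0 = 0.27.
Then u(€2,042) = 0.49·u(€5,000) + 0.51·u(€1,103) = 0.49·1.00 + 0.51·0.27 = 0.6277.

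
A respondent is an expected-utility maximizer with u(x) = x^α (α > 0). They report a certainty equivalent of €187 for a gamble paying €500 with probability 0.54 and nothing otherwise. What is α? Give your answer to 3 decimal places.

α ≈ 0.627

The lottery's expected utility is 0.54·u(500) + 0.46·u(0) = 0.54·500^α (since u(0) = 0 for α > 0).
Setting u(187) equal to that: 187^α = 0.54·500^α ⇒ (187/500)^α = 0.54.
Take logs: α = ln 0.54 / ln(187/500) ≈ 0.62652.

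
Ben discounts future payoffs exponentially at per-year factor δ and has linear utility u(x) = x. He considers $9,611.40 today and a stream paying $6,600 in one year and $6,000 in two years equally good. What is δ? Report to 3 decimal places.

Equating present values: 9611.40 = 6600δ + 6000δ².
Rearranged: 6000δ² + 6600δ − 9611.40 = 0.
By the quadratic formula (taking the positive root), δ = (−6600 + √274233600.00) / 12000 ≈ 0.830.

δ ≈ 0.830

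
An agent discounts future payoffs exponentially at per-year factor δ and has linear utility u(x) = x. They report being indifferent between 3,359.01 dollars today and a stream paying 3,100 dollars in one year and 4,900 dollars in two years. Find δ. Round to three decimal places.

Equating present values: 3359.01 = 3100δ + 4900δ².
So 4900δ² + 3100δ − 3359.01 = 0.
The positive root is δ = [−3100 + √(3100² + 4·4900·3359.01)] / (2·4900) = (−3100 + 8686.000)/9800 ≈ 0.570.

δ ≈ 0.570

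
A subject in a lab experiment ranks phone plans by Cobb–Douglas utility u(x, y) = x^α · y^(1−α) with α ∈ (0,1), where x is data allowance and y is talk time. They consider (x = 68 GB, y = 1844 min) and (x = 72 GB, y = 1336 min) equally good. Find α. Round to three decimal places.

Indifference: 68^α · 1844^(1−α) = 72^α · 1336^(1−α).
(68/72)^α = (1336/1844)^(1−α); take logs: α·ln(68/72) = (1−α)·ln(1336/1844), i.e. α·-0.057158 = (1−α)·-0.322257.
With A = -0.057158 and B = -0.322257: α·A = (1−α)·B, so α = B/(A+B) = -0.322257/-0.379415 ≈ 0.849.

α ≈ 0.849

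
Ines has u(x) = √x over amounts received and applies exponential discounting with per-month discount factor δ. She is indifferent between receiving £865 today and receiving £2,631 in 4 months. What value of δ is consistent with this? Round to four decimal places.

Equating discounted utilities: u(865) = δ^4·u(2631) ⇒ δ^4 = u(865)/u(2631).
With u(x) = √x: δ^4 = √865/√2631 = √(865/2631) = 0.57339.
Taking the 4th root: δ = 0.57339^(1/4) ≈ 0.8702.

δ ≈ 0.8702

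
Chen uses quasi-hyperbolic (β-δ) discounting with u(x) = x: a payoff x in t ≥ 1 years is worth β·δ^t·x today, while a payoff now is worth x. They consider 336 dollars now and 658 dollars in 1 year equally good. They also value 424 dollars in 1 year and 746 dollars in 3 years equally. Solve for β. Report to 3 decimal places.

The second indifference involves only future payoffs, so β cancels: β·δ^1·424 = β·δ^3·746, giving δ^2 = 424/746 = 0.56836, so δ = 0.75390.
Substituting δ into 336 = β·δ·658: β = 336/(496.066) ≈ 0.677.

β ≈ 0.677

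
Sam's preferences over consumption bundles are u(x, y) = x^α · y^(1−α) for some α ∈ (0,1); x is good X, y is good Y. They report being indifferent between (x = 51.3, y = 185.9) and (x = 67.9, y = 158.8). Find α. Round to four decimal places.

α ≈ 0.3598

The Cobb–Douglas utilities coincide, so 51.3^α·185.9^(1−α) = 67.9^α·158.8^(1−α).
Taking logs: α·ln 51.3 + (1−α)·ln 185.9 = α·ln 67.9 + (1−α)·ln 158.8, i.e. α·-0.2803453 = (1−α)·-0.1575633.
Thus α·(-0.4379086) = -0.1575633, so α = -0.1575633/-0.4379086 ≈ 0.3598.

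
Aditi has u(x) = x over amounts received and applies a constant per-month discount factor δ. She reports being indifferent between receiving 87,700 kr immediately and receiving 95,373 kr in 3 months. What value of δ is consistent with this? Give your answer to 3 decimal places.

Indifference means u(87700) = δ^3 · u(95373), so δ^3 = u(87700)/u(95373).
With u(x) = x: δ^3 = 87700/95373 = 0.91955.
So δ = 0.91955^(1/3) ≈ 0.972.

δ ≈ 0.972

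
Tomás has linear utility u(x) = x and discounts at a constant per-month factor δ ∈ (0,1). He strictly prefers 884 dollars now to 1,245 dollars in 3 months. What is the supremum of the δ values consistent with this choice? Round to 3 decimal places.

δ < 0.892

The preference means 884 > δ^3·1245.
Hence δ^3 < 884/1245 = 0.71004, and x ↦ x^(1/3) is increasing on (0,∞).
δ < 0.71004^(1/3) = 0.892.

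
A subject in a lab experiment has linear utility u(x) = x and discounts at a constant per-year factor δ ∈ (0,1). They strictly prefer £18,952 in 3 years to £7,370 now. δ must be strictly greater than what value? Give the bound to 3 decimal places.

The preference means 7370 < δ^3·18952.
Hence δ^3 > 7370/18952 = 0.38888, and x ↦ x^(1/3) is increasing on (0,∞).
δ > (7370/18952)^(1/3) ≈ 0.730.

δ > 0.730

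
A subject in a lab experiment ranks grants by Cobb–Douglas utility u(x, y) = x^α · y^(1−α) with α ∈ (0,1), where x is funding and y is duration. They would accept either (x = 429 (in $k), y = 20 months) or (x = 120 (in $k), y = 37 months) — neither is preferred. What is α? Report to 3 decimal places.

Set the two utilities equal: 429^α·20^(1−α) = 120^α·37^(1−α).
(429/120)^α = (37/20)^(1−α); take logs: α·ln(429/120) = (1−α)·ln(37/20), i.e. α·1.273965 = (1−α)·0.615186.
Thus α·(1.889151) = 0.615186, so α = 0.615186/1.889151 ≈ 0.326.

α ≈ 0.326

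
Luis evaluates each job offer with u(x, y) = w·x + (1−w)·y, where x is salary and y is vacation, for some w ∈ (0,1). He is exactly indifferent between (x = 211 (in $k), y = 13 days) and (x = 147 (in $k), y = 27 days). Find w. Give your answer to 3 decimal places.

Equating utilities: w·211 + (1−w)·13 = w·147 + (1−w)·27.
Collecting terms: w·64 = (1−w)·14.
So w/(1−w) = 14/64 = 0.2188, giving w = 14/(64+14) = 0.179.

w = 0.179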